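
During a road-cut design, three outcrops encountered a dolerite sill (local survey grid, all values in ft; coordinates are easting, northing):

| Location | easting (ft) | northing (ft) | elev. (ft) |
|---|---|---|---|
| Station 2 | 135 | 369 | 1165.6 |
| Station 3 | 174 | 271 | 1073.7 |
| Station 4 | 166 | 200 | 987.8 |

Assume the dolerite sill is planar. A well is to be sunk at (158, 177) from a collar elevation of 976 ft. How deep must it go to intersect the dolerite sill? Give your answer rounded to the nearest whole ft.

Two edge vectors: Station 2→Station 3 = (39, -98, -91.9), Station 2→Station 4 = (31, -169, -177.8).
Normal n = (Station 2→Station 3) × (Station 2→Station 4) = (1893.3, 4085.3, -3553).
So ∂z/∂easting = −n_x/n_z = 0.53287 and ∂z/∂northing = −n_y/n_z = 1.14982.
Intercept c from Station 2: 1165.6 − 71.94 − 424.28 = 669.38.
At (158, 177): z_contact = 84.2 + 203.5 + 669.38 = 957.1 ft.
Depth below ground = 976 − 957.1 = 19 ft.

19 ft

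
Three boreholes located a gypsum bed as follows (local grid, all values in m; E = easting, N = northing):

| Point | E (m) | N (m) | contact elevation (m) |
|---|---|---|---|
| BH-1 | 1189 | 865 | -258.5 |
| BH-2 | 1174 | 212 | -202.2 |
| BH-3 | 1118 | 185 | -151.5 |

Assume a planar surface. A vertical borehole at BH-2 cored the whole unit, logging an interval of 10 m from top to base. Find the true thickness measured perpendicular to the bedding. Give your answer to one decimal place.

7.5 m

Let the plane be z = a·E + b·N + c.
BH-2−BH-1: −15a − 653b = 56.3;  BH-3−BH-1: −71a − 680b = 107.
Solving gives a = −0.87346, b = −0.06615.
|∇z| = √(a²+b²) = 0.87596, so dip δ = arctan(0.87596) = 41.22°.
True thickness = vertical thickness × cos δ = 10 × cos 41.22° = 7.5 m.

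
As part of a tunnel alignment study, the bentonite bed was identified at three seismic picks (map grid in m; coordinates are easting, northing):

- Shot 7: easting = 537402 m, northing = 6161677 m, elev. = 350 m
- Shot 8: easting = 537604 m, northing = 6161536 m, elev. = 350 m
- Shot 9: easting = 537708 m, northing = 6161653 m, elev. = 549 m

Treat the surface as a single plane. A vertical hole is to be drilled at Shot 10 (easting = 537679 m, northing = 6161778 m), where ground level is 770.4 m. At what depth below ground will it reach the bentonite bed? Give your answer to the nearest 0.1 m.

Two edge vectors: Shot 7→Shot 8 = (202, -141, 0), Shot 7→Shot 9 = (306, -24, 199).
Normal n = (Shot 7→Shot 8) × (Shot 7→Shot 9) = (-28059, -40198, 38298).
So ∂z/∂easting = −n_x/n_z = 0.732649225 and ∂z/∂northing = −n_y/n_z = 1.049610946.
Intercept c from Shot 7: 350 − 393727.16 − 6467363.62 = −6860740.78.
At (537679, 6161778): z_contact = 393930.10 + 6467469.63 − 6860740.78 = 658.95 m.
Depth below ground = 770.4 − 658.95 = 111.4 m.

111.4 m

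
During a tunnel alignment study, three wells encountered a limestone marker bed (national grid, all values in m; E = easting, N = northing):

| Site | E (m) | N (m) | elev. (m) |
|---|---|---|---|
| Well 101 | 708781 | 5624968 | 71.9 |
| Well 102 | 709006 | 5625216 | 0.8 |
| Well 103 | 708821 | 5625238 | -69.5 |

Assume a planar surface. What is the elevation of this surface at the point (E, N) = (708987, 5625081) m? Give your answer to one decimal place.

Let the plane be z = a·E + b·N + c.
Well 102−Well 101: 225a + 248b = −71.1;  Well 103−Well 101: 40a + 270b = −141.4.
Solving gives a = 0.312221129, b = −0.569958686.
Then c = 71.9 − a·708781 − b·5624968 = 2984774.86.
At (708987, 5625081): z = 221360.7 − 3206063.8 + 2984774.86 = 71.8 m.

71.8 m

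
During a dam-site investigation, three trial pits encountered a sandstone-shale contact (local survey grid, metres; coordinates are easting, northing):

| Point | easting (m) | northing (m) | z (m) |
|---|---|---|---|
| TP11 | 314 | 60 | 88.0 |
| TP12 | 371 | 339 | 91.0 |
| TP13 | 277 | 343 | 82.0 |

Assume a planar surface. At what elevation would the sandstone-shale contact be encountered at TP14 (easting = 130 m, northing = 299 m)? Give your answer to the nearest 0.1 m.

Two edge vectors: TP11→TP12 = (57, 279, 3), TP11→TP13 = (-37, 283, -6).
Normal n = (TP11→TP12) × (TP11→TP13) = (-2523, 231, 26454).
So ∂z/∂easting = −n_x/n_z = 0.09537 and ∂z/∂northing = −n_y/n_z = −0.00873.
Intercept c from TP11: 88 − 29.95 + 0.52 = 58.58.
At (130, 299): z = 12.4 − 2.6 + 58.58 = 68.4 m.

68.4 m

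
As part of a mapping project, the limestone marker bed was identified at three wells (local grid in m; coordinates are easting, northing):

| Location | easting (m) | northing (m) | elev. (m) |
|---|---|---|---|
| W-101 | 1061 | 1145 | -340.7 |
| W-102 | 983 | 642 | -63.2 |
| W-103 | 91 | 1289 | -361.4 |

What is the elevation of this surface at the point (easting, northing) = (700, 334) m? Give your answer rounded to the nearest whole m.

Two edge vectors: W-101→W-102 = (-78, -503, 277.5), W-101→W-103 = (-970, 144, -20.7).
Normal n = (W-101→W-102) × (W-101→W-103) = (-29547.9, -270789.6, -499142).
So ∂z/∂easting = −n_x/n_z = −0.05920 and ∂z/∂northing = −n_y/n_z = −0.54251.
Intercept c from W-101: -340.7 + 62.81 + 621.17 = 343.28.
At (700, 334): z = −41.4 − 181.2 + 343.28 = 120.6 m.

121 m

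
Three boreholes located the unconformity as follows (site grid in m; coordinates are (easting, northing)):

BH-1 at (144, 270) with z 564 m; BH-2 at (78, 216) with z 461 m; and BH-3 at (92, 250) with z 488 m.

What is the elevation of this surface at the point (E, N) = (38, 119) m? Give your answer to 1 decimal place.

383.9 m

Two edge vectors: BH-1→BH-2 = (-66, -54, -103), BH-1→BH-3 = (-52, -20, -76).
Normal n = (BH-1→BH-2) × (BH-1→BH-3) = (2044, 340, -1488).
So ∂z/∂E = −n_x/n_z = 1.37366 and ∂z/∂N = −n_y/n_z = 0.22849.
Intercept c from BH-1: 564 − 197.81 − 61.69 = 304.50.
At (38, 119): z = 52.2 + 27.2 + 304.50 = 383.9 m.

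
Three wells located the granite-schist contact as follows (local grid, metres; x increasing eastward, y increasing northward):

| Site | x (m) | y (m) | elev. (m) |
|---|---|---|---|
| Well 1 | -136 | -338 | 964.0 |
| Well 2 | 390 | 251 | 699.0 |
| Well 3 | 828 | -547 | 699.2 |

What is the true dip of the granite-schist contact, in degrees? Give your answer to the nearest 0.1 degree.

Two edge vectors: Well 1→Well 2 = (526, 589, -265), Well 1→Well 3 = (964, -209, -264.8).
Normal n = (Well 1→Well 2) × (Well 1→Well 3) = (-211352.2, -116175.2, -677730).
So ∂z/∂x = −n_x/n_z = −0.31185 and ∂z/∂y = −n_y/n_z = −0.17142.
Gradient magnitude |∇z| = √(a² + b²) = √(0.09725 + 0.02938) = 0.35586.
True dip = arctan(0.35586) = 19.6°, dipping toward ENE (azimuth ≈ 061°).

19.6°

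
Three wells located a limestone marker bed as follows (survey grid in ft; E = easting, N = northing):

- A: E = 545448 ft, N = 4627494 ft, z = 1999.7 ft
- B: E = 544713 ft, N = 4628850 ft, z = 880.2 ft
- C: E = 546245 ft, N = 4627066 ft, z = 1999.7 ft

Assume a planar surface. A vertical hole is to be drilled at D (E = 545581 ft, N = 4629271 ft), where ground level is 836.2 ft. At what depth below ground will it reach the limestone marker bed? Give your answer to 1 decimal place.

Two edge vectors: A→B = (-735, 1356, -1119.5), A→C = (797, -428, 0).
Normal n = (A→B) × (A→C) = (-479146, -892241.5, -766152).
So ∂z/∂E = −n_x/n_z = −0.625392872 and ∂z/∂N = −n_y/n_z = −1.164575045.
Intercept c from A: 1999.7 + 341119.29 + 5389064.03 = 5732183.03.
At (545581, 4629271): z_contact = −341202.47 − 5391133.48 + 5732183.03 = -152.93 ft.
Depth below ground = 836.2 − (-152.93) = 989.1 ft.

989.1 ft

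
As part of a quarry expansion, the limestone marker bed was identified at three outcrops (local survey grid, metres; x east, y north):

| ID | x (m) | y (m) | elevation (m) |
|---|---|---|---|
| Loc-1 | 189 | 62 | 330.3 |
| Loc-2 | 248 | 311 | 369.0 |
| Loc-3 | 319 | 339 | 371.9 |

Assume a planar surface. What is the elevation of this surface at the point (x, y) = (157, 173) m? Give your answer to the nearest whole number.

349 m

Two edge vectors: Loc-1→Loc-2 = (59, 249, 38.7), Loc-1→Loc-3 = (130, 277, 41.6).
Normal n = (Loc-1→Loc-2) × (Loc-1→Loc-3) = (-361.5, 2576.6, -16027).
So ∂z/∂x = −n_x/n_z = −0.02256 and ∂z/∂y = −n_y/n_z = 0.16077.
Intercept c from Loc-1: 330.3 + 4.26 − 9.97 = 324.60.
At (157, 173): z = −3.5 + 27.8 + 324.60 = 348.9 m.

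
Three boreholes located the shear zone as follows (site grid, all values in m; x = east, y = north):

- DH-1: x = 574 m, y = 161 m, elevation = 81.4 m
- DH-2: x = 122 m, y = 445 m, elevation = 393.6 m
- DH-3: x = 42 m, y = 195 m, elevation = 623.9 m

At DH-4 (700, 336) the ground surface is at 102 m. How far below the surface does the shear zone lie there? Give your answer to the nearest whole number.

256 m

Two edge vectors: DH-1→DH-2 = (-452, 284, 312.2), DH-1→DH-3 = (-532, 34, 542.5).
Normal n = (DH-1→DH-2) × (DH-1→DH-3) = (143455.2, 79119.6, 135720).
So ∂z/∂x = −n_x/n_z = −1.05699 and ∂z/∂y = −n_y/n_z = −0.58296.
Intercept c from DH-1: 81.4 + 606.71 + 93.86 = 781.97.
At (700, 336): z_contact = −739.9 − 195.9 + 781.97 = -153.8 m.
Depth below ground = 102 − (-153.8) = 256 m.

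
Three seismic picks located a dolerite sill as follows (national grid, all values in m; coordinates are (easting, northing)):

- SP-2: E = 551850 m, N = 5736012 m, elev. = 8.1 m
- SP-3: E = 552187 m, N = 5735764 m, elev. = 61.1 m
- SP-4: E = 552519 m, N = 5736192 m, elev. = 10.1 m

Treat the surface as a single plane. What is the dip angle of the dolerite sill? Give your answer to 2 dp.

9.08°

Two edge vectors: SP-2→SP-3 = (337, -248, 53), SP-2→SP-4 = (669, 180, 2).
Normal n = (SP-2→SP-3) × (SP-2→SP-4) = (-10036, 34783, 226572).
So ∂z/∂E = −n_x/n_z = 0.04429 and ∂z/∂N = −n_y/n_z = −0.15352.
Gradient magnitude |∇z| = √(a² + b²) = √(0.00196 + 0.02357) = 0.15978.
True dip = arctan(0.15978) = 9.08°, dipping toward NNW (azimuth ≈ 344°).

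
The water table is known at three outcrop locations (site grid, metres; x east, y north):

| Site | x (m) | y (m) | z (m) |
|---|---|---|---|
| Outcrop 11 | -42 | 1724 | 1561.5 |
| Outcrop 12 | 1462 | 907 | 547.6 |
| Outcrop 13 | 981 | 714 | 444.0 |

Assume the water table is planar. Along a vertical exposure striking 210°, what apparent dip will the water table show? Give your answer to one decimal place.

Two edge vectors: Outcrop 11→Outcrop 12 = (1504, -817, -1013.9), Outcrop 11→Outcrop 13 = (1023, -1010, -1117.5).
Normal n = (Outcrop 11→Outcrop 12) × (Outcrop 11→Outcrop 13) = (-111041.5, 643500.3, -683249).
So ∂z/∂x = −n_x/n_z = −0.16252 and ∂z/∂y = −n_y/n_z = 0.94182.
Unit vector along 210° is (sin 210°, cos 210°) = (-0.5000, -0.8660).
Slope in that direction = a·(-0.5000) + b·(-0.8660) = −0.73438.
Apparent dip = arctan|0.73438| = 36.3° (true dip is 43.7°, so apparent ≤ true as expected).

36.3°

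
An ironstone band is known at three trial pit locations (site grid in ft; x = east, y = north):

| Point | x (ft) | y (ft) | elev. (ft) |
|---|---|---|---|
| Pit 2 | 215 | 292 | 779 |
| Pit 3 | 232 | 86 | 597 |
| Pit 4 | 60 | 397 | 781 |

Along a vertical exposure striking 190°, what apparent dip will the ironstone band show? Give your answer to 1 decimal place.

Let the plane be z = a·x + b·y + c.
Pit 3−Pit 2: 17a − 206b = −182;  Pit 4−Pit 2: −155a + 105b = 2.
Solving gives a = 0.62027, b = 0.93468.
Unit vector along 190° is (sin 190°, cos 190°) = (-0.1736, -0.9848).
Slope in that direction = a·(-0.1736) + b·(-0.9848) = −1.02819.
Apparent dip = arctan|1.02819| = 45.8° (true dip is 48.3°, so apparent ≤ true as expected).

45.8°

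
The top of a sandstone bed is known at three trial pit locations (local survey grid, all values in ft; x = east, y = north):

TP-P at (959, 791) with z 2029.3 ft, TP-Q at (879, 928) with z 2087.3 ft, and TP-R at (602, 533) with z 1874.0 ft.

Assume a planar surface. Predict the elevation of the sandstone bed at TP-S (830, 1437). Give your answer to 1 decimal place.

2325.3 ft

Two edge vectors: TP-P→TP-Q = (-80, 137, 58), TP-P→TP-R = (-357, -258, -155.3).
Normal n = (TP-P→TP-Q) × (TP-P→TP-R) = (-6312.1, -33130, 69549).
So ∂z/∂x = −n_x/n_z = 0.090758 and ∂z/∂y = −n_y/n_z = 0.476355.
Intercept c from TP-P: 2029.3 − 87.04 − 376.80 = 1565.47.
At (830, 1437): z = 75.3 + 684.5 + 1565.47 = 2325.3 ft.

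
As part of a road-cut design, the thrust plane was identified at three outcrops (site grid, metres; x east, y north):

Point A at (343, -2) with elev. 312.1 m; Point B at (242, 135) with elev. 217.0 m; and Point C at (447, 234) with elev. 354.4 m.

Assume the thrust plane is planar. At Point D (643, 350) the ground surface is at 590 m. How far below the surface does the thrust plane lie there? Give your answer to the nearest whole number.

Let the plane be z = a·x + b·y + c.
Point B−Point A: −101a + 137b = −95.1;  Point C−Point A: 104a + 236b = 42.3.
Solving gives a = 0.74148, b = −0.14752.
Then c = 312.1 − a·343 − b·-2 = 57.48.
At (643, 350): z_contact = 476.8 − 51.6 + 57.48 = 482.6 m.
Depth below ground = 590 − 482.6 = 107 m.

107 m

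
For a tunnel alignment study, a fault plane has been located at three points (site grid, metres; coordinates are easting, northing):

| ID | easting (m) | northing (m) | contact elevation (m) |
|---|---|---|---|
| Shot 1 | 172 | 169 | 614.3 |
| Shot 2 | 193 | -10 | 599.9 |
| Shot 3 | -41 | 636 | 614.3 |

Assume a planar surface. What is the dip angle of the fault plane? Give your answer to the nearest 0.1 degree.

14.6°

Two edge vectors: Shot 1→Shot 2 = (21, -179, -14.4), Shot 1→Shot 3 = (-213, 467, 0).
Normal n = (Shot 1→Shot 2) × (Shot 1→Shot 3) = (6724.8, 3067.2, -28320).
So ∂z/∂easting = −n_x/n_z = 0.23746 and ∂z/∂northing = −n_y/n_z = 0.10831.
Gradient magnitude |∇z| = √(a² + b²) = √(0.05639 + 0.01173) = 0.26099.
True dip = arctan(0.26099) = 14.6°, dipping toward WSW (azimuth ≈ 245°).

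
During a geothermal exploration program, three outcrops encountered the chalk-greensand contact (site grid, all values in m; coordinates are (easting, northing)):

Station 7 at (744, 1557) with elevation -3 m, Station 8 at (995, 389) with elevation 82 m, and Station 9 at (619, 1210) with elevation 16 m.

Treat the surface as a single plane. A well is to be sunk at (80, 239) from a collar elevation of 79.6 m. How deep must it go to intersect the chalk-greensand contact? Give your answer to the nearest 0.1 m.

16.4 m

Two edge vectors: Station 7→Station 8 = (251, -1168, 85), Station 7→Station 9 = (-125, -347, 19).
Normal n = (Station 7→Station 8) × (Station 7→Station 9) = (7303, -15394, -233097).
So ∂z/∂E = −n_x/n_z = 0.031330 and ∂z/∂N = −n_y/n_z = −0.066041.
Intercept c from Station 7: -3 − 23.31 + 102.83 = 76.52.
At (80, 239): z_contact = 2.51 − 15.78 + 76.52 = 63.24 m.
Depth below ground = 79.6 − 63.24 = 16.4 m.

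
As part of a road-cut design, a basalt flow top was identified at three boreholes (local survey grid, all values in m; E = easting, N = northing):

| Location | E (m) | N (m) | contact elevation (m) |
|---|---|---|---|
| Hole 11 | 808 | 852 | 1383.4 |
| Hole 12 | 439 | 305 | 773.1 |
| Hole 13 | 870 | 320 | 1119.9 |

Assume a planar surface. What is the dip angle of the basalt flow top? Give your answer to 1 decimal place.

44.4°

Let the plane be z = a·E + b·N + c.
Hole 12−Hole 11: −369a − 547b = −610.3;  Hole 13−Hole 11: 62a − 532b = −263.5.
Solving gives a = 0.78422, b = 0.58670.
Gradient magnitude |∇z| = √(a² + b²) = √(0.61500 + 0.34421) = 0.97940.
True dip = arctan(0.97940) = 44.4°, dipping toward SW (azimuth ≈ 233°).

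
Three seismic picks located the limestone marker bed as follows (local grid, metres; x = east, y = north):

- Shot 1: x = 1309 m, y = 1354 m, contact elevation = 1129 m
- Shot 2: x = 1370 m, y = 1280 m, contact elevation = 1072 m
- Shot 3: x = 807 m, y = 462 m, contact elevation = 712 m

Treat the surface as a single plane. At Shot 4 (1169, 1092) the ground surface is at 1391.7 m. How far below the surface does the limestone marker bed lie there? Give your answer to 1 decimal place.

386.8 m

Let the plane be z = a·x + b·y + c.
Shot 2−Shot 1: 61a − 74b = −57;  Shot 3−Shot 1: −502a − 892b = −417.
Solving gives a = −0.218283, b = 0.590334.
Then c = 1129 − a·1309 − b·1354 = 615.42.
At (1169, 1092): z_contact = −255.17 + 644.64 + 615.42 = 1004.89 m.
Depth below ground = 1391.7 − 1004.89 = 386.8 m.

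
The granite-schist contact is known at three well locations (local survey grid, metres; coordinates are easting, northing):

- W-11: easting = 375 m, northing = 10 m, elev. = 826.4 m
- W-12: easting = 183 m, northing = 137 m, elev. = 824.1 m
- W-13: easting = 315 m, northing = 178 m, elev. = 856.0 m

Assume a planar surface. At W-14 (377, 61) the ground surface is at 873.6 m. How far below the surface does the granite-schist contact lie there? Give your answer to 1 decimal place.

Two edge vectors: W-11→W-12 = (-192, 127, -2.3), W-11→W-13 = (-60, 168, 29.6).
Normal n = (W-11→W-12) × (W-11→W-13) = (4145.6, 5821.2, -24636).
So ∂z/∂easting = −n_x/n_z = 0.16827 and ∂z/∂northing = −n_y/n_z = 0.23629.
Intercept c from W-11: 826.4 − 63.10 − 2.36 = 760.93.
At (377, 61): z_contact = 63.44 + 14.41 + 760.93 = 838.79 m.
Depth below ground = 873.6 − 838.79 = 34.8 m.

34.8 m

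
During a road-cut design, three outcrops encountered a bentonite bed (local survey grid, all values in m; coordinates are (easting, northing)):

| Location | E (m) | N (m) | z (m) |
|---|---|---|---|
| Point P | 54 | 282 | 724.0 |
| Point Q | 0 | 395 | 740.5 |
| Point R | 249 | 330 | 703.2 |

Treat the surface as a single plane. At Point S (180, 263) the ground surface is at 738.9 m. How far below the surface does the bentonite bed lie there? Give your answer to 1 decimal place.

Let the plane be z = a·E + b·N + c.
Point Q−Point P: −54a + 113b = 16.5;  Point R−Point P: 195a + 48b = −20.8.
Solving gives a = −0.12760, b = 0.08504.
Then c = 724 − a·54 − b·282 = 706.91.
At (180, 263): z_contact = −22.97 + 22.37 + 706.91 = 706.31 m.
Depth below ground = 738.9 − 706.31 = 32.6 m.

32.6 m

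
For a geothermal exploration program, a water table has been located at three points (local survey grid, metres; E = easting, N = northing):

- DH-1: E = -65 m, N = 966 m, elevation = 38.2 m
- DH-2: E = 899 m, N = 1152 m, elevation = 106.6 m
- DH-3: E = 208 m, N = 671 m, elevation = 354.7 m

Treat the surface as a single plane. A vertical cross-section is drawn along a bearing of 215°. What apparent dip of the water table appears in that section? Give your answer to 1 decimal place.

Let the plane be z = a·E + b·N + c.
DH-2−DH-1: 964a + 186b = 68.4;  DH-3−DH-1: 273a − 295b = 316.5.
Solving gives a = 0.23585, b = −0.85462.
Unit vector along 215° is (sin 215°, cos 215°) = (-0.5736, -0.8192).
Slope in that direction = a·(-0.5736) + b·(-0.8192) = 0.56479.
Apparent dip = arctan|0.56479| = 29.5° (true dip is 41.6°, so apparent ≤ true as expected).

29.5°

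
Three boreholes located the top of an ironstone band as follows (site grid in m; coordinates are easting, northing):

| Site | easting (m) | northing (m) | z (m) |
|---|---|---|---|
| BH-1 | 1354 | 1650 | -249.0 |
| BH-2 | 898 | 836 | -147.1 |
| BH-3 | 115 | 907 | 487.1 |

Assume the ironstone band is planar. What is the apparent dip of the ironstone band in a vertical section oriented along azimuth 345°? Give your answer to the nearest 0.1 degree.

26.8°

Two edge vectors: BH-1→BH-2 = (-456, -814, 101.9), BH-1→BH-3 = (-1239, -743, 736.1).
Normal n = (BH-1→BH-2) × (BH-1→BH-3) = (-523473.7, 209407.5, -669738).
So ∂z/∂easting = −n_x/n_z = −0.78161 and ∂z/∂northing = −n_y/n_z = 0.31267.
Unit vector along 345° is (sin 345°, cos 345°) = (-0.2588, 0.9659).
Slope in that direction = a·(-0.2588) + b·(0.9659) = 0.50431.
Apparent dip = arctan|0.50431| = 26.8° (true dip is 40.1°, so apparent ≤ true as expected).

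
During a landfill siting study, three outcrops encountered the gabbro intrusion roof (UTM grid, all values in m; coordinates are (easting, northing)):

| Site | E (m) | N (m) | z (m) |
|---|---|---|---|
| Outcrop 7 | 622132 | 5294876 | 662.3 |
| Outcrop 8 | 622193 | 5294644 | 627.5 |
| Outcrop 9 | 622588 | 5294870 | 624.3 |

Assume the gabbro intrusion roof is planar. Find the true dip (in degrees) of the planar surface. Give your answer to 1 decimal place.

8.7°

Let the plane be z = a·E + b·N + c.
Outcrop 8−Outcrop 7: 61a − 232b = −34.8;  Outcrop 9−Outcrop 7: 456a − 6b = −38.
Solving gives a = −0.08164, b = 0.12853.
Gradient magnitude |∇z| = √(a² + b²) = √(0.00667 + 0.01652) = 0.15227.
True dip = arctan(0.15227) = 8.7°, dipping toward SSE (azimuth ≈ 148°).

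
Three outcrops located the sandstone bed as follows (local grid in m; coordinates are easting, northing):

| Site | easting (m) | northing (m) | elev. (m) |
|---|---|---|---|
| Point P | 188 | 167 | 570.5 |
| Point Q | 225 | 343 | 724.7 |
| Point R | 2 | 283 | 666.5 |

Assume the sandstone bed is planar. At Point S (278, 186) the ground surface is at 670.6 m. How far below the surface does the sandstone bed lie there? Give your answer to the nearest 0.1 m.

81.2 m

Let the plane be z = a·easting + b·northing + c.
Point Q−Point P: 37a + 176b = 154.2;  Point R−Point P: −186a + 116b = 96.
Solving gives a = 0.02677, b = 0.87051.
Then c = 570.5 − a·188 − b·167 = 420.09.
At (278, 186): z_contact = 7.44 + 161.91 + 420.09 = 589.45 m.
Depth below ground = 670.6 − 589.45 = 81.2 m.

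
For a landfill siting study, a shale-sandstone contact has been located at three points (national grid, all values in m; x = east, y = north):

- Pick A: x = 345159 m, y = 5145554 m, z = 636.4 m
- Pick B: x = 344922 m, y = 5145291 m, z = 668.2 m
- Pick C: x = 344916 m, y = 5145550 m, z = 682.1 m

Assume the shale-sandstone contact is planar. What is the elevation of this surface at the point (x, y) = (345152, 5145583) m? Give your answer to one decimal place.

Let the plane be z = a·x + b·y + c.
Pick B−Pick A: −237a − 263b = 31.8;  Pick C−Pick A: −243a − 4b = 45.7.
Solving gives a = −0.188877241, b = 0.049292419.
Then c = 636.4 − a·345159 − b·5145554 = −187807.72.
At (345152, 5145583): z = −65191.4 + 253638.2 − 187807.72 = 639.2 m.

639.2 m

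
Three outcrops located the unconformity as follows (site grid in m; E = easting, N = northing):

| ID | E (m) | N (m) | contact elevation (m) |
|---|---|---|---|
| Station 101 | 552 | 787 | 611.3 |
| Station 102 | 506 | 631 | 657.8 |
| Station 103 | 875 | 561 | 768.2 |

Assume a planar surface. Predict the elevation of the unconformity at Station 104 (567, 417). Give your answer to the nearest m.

Two edge vectors: Station 101→Station 102 = (-46, -156, 46.5), Station 101→Station 103 = (323, -226, 156.9).
Normal n = (Station 101→Station 102) × (Station 101→Station 103) = (-13967.4, 22236.9, 60784).
So ∂z/∂E = −n_x/n_z = 0.22979 and ∂z/∂N = −n_y/n_z = −0.36583.
Intercept c from Station 101: 611.3 − 126.84 + 287.91 = 772.37.
At (567, 417): z = 130.3 − 152.6 + 772.37 = 750.1 m.

750 m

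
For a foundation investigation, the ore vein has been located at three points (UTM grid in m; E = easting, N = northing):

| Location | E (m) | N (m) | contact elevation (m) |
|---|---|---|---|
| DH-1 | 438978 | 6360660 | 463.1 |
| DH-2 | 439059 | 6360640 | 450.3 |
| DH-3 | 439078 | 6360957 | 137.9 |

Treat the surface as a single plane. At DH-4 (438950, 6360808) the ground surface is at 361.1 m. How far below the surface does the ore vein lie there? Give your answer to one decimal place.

Let the plane be z = a·E + b·N + c.
DH-2−DH-1: 81a − 20b = −12.8;  DH-3−DH-1: 100a + 297b = −325.2.
Solving gives a = −0.395502168, b = −0.961783782.
Then c = 463.1 − a·438978 − b·6360660 = 6291659.48.
At (438950, 6360808): z_contact = −173605.68 − 6117721.97 + 6291659.48 = 331.83 m.
Depth below ground = 361.1 − 331.83 = 29.3 m.

29.3 m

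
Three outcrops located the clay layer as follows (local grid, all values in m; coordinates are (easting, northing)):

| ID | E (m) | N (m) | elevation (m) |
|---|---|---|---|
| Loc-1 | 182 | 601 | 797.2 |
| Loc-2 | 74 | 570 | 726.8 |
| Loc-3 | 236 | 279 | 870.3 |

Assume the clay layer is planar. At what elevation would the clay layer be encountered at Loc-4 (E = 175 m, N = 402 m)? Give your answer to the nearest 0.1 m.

Let the plane be z = a·E + b·N + c.
Loc-2−Loc-1: −108a − 31b = −70.4;  Loc-3−Loc-1: 54a − 322b = 73.1.
Solving gives a = 0.68409, b = −0.11230.
Then c = 797.2 − a·182 − b·601 = 740.19.
At (175, 402): z = 119.7 − 45.1 + 740.19 = 814.8 m.

814.8 m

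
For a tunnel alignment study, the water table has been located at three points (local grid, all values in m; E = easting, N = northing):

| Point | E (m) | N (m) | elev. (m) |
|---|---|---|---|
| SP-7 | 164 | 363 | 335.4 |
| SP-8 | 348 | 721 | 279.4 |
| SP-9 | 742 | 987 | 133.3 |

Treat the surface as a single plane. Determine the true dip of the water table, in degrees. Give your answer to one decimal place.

Two edge vectors: SP-7→SP-8 = (184, 358, -56), SP-7→SP-9 = (578, 624, -202.1).
Normal n = (SP-7→SP-8) × (SP-7→SP-9) = (-37407.8, 4818.4, -92108).
So ∂z/∂E = −n_x/n_z = −0.40613 and ∂z/∂N = −n_y/n_z = 0.05231.
Gradient magnitude |∇z| = √(a² + b²) = √(0.16494 + 0.00274) = 0.40949.
True dip = arctan(0.40949) = 22.3°, dipping toward E (azimuth ≈ 097°).

22.3°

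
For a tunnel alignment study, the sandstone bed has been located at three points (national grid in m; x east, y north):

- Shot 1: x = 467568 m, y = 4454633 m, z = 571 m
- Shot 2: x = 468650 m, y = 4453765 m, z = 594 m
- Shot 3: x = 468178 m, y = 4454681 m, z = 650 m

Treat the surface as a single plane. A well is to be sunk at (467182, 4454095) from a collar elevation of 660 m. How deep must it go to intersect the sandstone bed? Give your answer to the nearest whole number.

201 m

Let the plane be z = a·x + b·y + c.
Shot 2−Shot 1: 1082a − 868b = 23;  Shot 3−Shot 1: 610a + 48b = 79.
Solving gives a = 0.11983846, b = 0.12288620.
Then c = 571 − a·467568 − b·4454633 = −602874.53.
At (467182, 4454095): z_contact = 55986.4 + 547346.8 − 602874.53 = 458.6 m.
Depth below ground = 660 − 458.6 = 201 m.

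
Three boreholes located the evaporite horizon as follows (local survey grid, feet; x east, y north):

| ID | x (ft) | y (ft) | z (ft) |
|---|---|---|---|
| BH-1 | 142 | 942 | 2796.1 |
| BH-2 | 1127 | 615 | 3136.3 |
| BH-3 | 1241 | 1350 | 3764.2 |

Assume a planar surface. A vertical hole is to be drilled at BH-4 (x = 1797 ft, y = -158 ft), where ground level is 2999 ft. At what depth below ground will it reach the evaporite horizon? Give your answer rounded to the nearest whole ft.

51 ft

Two edge vectors: BH-1→BH-2 = (985, -327, 340.2), BH-1→BH-3 = (1099, 408, 968.1).
Normal n = (BH-1→BH-2) × (BH-1→BH-3) = (-455370.3, -579698.7, 761253).
So ∂z/∂x = −n_x/n_z = 0.59819 and ∂z/∂y = −n_y/n_z = 0.76151.
Intercept c from BH-1: 2796.1 − 84.94 − 717.34 = 1993.82.
At (1797, -158): z_contact = 1074.9 − 120.3 + 1993.82 = 2948.4 ft.
Depth below ground = 2999 − 2948.4 = 51 ft.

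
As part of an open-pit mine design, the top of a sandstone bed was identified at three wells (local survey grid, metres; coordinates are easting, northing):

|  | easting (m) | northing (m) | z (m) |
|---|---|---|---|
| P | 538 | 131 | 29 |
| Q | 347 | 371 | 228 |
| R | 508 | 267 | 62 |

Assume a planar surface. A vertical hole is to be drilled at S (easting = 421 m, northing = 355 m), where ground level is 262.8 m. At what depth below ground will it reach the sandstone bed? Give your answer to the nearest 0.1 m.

110.5 m

Let the plane be z = a·easting + b·northing + c.
Q−P: −191a + 240b = 199;  R−P: −30a + 136b = 33.
Solving gives a = −1.01960, b = 0.01774.
Then c = 29 − a·538 − b·131 = 575.22.
At (421, 355): z_contact = −429.25 + 6.30 + 575.22 = 152.27 m.
Depth below ground = 262.8 − 152.27 = 110.5 m.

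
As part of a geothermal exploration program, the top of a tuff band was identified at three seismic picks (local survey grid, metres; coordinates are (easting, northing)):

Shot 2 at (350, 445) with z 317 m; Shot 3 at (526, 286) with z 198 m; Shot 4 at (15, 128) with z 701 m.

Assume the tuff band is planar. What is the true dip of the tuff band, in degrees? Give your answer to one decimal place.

Two edge vectors: Shot 2→Shot 3 = (176, -159, -119), Shot 2→Shot 4 = (-335, -317, 384).
Normal n = (Shot 2→Shot 3) × (Shot 2→Shot 4) = (-98779, -27719, -109057).
So ∂z/∂E = −n_x/n_z = −0.90576 and ∂z/∂N = −n_y/n_z = −0.25417.
Gradient magnitude |∇z| = √(a² + b²) = √(0.82039 + 0.06460) = 0.94074.
True dip = arctan(0.94074) = 43.3°, dipping toward ENE (azimuth ≈ 074°).

43.3°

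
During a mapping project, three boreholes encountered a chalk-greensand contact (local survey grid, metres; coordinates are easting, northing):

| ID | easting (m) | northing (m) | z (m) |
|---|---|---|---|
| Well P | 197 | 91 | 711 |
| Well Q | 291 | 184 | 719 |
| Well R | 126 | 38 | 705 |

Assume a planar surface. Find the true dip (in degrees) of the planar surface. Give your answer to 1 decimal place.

Let the plane be z = a·easting + b·northing + c.
Well Q−Well P: 94a + 93b = 8;  Well R−Well P: −71a − 53b = −6.
Solving gives a = 0.08267, b = 0.00247.
Gradient magnitude |∇z| = √(a² + b²) = √(0.00683 + 0.00001) = 0.08270.
True dip = arctan(0.08270) = 4.7°, dipping toward W (azimuth ≈ 268°).

4.7°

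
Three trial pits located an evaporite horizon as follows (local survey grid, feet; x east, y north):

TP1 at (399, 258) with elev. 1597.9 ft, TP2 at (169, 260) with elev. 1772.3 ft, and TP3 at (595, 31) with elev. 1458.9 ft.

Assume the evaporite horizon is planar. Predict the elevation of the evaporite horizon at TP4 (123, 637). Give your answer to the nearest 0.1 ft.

1791.1 ft

Let the plane be z = a·x + b·y + c.
TP2−TP1: −230a + 2b = 174.4;  TP3−TP1: 196a − 227b = −139.
Solving gives a = −0.75863, b = −0.04270.
Then c = 1597.9 − a·399 − b·258 = 1911.61.
At (123, 637): z = −93.3 − 27.2 + 1911.61 = 1791.1 ft.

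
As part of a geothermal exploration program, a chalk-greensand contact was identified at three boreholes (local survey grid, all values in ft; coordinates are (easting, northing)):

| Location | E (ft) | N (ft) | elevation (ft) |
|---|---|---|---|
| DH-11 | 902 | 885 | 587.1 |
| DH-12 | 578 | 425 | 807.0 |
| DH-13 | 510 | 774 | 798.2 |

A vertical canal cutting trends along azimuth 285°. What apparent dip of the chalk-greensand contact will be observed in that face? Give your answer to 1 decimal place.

24.4°

Let the plane be z = a·E + b·N + c.
DH-12−DH-11: −324a − 460b = 219.9;  DH-13−DH-11: −392a − 111b = 211.1.
Solving gives a = −0.50360, b = −0.12334.
Unit vector along 285° is (sin 285°, cos 285°) = (-0.9659, 0.2588).
Slope in that direction = a·(-0.9659) + b·(0.2588) = 0.45451.
Apparent dip = arctan|0.45451| = 24.4° (true dip is 27.4°, so apparent ≤ true as expected).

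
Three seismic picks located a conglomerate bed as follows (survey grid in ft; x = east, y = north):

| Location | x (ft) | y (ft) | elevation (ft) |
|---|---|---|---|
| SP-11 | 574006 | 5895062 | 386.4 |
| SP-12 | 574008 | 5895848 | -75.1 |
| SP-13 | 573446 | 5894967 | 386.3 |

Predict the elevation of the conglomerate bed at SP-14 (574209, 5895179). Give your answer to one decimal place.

Let the plane be z = a·x + b·y + c.
SP-12−SP-11: 2a + 786b = −461.5;  SP-13−SP-11: −560a − 95b = −0.1.
Solving gives a = 0.099827488, b = −0.587404141.
Then c = 386.4 − a·574006 − b·5895062 = 3405868.65.
At (574209, 5895179): z = 57321.8 − 3462852.6 + 3405868.65 = 337.9 ft.

337.9 ft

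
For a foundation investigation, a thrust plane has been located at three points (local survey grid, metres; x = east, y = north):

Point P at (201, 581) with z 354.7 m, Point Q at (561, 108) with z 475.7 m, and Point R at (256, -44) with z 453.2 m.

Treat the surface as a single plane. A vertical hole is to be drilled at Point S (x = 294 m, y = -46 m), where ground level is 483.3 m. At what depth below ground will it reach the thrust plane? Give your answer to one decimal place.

24.3 m

Two edge vectors: Point P→Point Q = (360, -473, 121), Point P→Point R = (55, -625, 98.5).
Normal n = (Point P→Point Q) × (Point P→Point R) = (29034.5, -28805, -198985).
So ∂z/∂x = −n_x/n_z = 0.14591 and ∂z/∂y = −n_y/n_z = −0.14476.
Intercept c from Point P: 354.7 − 29.33 + 84.11 = 409.48.
At (294, -46): z_contact = 42.90 + 6.66 + 409.48 = 459.03 m.
Depth below ground = 483.3 − 459.03 = 24.3 m.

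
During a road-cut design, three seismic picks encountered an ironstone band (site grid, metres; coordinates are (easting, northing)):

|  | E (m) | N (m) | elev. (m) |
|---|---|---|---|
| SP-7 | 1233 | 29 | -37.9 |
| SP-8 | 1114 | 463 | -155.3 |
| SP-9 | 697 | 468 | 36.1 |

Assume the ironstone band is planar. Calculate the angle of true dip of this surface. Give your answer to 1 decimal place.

31.4°

Let the plane be z = a·E + b·N + c.
SP-8−SP-7: −119a + 434b = −117.4;  SP-9−SP-7: −536a + 439b = 74.
Solving gives a = −0.46376, b = −0.39767.
Gradient magnitude |∇z| = √(a² + b²) = √(0.21507 + 0.15814) = 0.61091.
True dip = arctan(0.61091) = 31.4°, dipping toward NE (azimuth ≈ 049°).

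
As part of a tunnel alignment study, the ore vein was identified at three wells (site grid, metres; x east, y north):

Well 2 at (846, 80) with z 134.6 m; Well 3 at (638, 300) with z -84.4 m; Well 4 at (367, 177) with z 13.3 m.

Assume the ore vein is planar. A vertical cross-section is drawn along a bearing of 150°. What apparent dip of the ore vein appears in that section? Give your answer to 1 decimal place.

40.1°

Let the plane be z = a·x + b·y + c.
Well 3−Well 2: −208a + 220b = −219;  Well 4−Well 2: −479a + 97b = −121.3.
Solving gives a = 0.06388, b = −0.93506.
Unit vector along 150° is (sin 150°, cos 150°) = (0.5000, -0.8660).
Slope in that direction = a·(0.5000) + b·(-0.8660) = 0.84172.
Apparent dip = arctan|0.84172| = 40.1° (true dip is 43.1°, so apparent ≤ true as expected).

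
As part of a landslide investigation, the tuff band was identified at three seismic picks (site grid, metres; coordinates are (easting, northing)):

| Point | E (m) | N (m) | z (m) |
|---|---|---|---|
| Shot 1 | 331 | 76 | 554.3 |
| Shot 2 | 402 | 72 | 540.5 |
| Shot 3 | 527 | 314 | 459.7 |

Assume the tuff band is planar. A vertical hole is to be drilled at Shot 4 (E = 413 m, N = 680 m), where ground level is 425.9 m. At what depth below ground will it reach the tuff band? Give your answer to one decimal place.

25.6 m

Let the plane be z = a·E + b·N + c.
Shot 2−Shot 1: 71a − 4b = −13.8;  Shot 3−Shot 1: 196a + 238b = −94.6.
Solving gives a = −0.20715, b = −0.22689.
Then c = 554.3 − a·331 − b·76 = 640.11.
At (413, 680): z_contact = −85.55 − 154.28 + 640.11 = 400.27 m.
Depth below ground = 425.9 − 400.27 = 25.6 m.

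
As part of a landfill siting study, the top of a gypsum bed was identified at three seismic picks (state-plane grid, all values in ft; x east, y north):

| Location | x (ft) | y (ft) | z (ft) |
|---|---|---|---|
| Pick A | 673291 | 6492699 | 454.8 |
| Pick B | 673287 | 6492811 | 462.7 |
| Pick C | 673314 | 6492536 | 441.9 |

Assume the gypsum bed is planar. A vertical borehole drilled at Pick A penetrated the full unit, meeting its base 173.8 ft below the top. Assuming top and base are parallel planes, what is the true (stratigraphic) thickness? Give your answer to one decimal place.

Let the plane be z = a·x + b·y + c.
Pick B−Pick A: −4a + 112b = 7.9;  Pick C−Pick A: 23a − 163b = −12.9.
Solving gives a = −0.08165, b = 0.06762.
|∇z| = √(a²+b²) = 0.10602, so dip δ = arctan(0.10602) = 6.05°.
True thickness = vertical thickness × cos δ = 173.8 × cos 6.05° = 172.8 ft.

172.8 ft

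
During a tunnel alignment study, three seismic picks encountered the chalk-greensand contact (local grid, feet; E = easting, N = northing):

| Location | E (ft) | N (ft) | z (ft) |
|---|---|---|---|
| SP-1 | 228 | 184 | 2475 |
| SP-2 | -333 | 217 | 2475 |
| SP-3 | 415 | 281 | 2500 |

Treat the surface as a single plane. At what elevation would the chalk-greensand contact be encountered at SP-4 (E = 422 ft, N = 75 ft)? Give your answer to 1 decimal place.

2452.4 ft

Two edge vectors: SP-1→SP-2 = (-561, 33, 0), SP-1→SP-3 = (187, 97, 25).
Normal n = (SP-1→SP-2) × (SP-1→SP-3) = (825, 14025, -60588).
So ∂z/∂E = −n_x/n_z = 0.01362 and ∂z/∂N = −n_y/n_z = 0.23148.
Intercept c from SP-1: 2475 − 3.10 − 42.59 = 2429.30.
At (422, 75): z = 5.7 + 17.4 + 2429.30 = 2452.4 ft.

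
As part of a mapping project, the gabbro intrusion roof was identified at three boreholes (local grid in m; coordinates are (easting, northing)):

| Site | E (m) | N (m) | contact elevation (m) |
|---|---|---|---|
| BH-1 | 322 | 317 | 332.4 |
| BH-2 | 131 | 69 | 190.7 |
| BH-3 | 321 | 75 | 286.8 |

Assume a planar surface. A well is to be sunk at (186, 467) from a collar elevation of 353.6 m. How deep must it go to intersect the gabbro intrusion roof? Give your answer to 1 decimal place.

Let the plane be z = a·E + b·N + c.
BH-2−BH-1: −191a − 248b = −141.7;  BH-3−BH-1: −1a − 242b = −45.6.
Solving gives a = 0.49990, b = 0.18636.
Then c = 332.4 − a·322 − b·317 = 112.35.
At (186, 467): z_contact = 92.98 + 87.03 + 112.35 = 292.37 m.
Depth below ground = 353.6 − 292.37 = 61.2 m.

61.2 m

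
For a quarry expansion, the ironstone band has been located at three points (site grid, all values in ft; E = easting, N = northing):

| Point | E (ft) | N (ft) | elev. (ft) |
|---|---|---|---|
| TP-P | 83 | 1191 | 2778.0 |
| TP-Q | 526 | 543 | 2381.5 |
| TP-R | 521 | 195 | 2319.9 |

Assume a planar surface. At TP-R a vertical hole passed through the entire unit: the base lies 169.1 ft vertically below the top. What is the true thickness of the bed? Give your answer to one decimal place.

141.8 ft

Two edge vectors: TP-P→TP-Q = (443, -648, -396.5), TP-P→TP-R = (438, -996, -458.1).
Normal n = (TP-P→TP-Q) × (TP-P→TP-R) = (-98065.2, 29271.3, -157404).
So ∂z/∂E = −n_x/n_z = −0.62302 and ∂z/∂N = −n_y/n_z = 0.18596.
|∇z| = √(a²+b²) = 0.65018, so dip δ = arctan(0.65018) = 33.03°.
True thickness = vertical thickness × cos δ = 169.1 × cos 33.03° = 141.8 ft.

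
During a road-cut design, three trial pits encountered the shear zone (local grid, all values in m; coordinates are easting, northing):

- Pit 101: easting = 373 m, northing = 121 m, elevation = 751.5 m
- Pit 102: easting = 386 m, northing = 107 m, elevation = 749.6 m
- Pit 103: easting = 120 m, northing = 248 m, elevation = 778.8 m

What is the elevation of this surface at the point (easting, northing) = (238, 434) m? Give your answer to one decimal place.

782.4 m

Two edge vectors: Pit 101→Pit 102 = (13, -14, -1.9), Pit 101→Pit 103 = (-253, 127, 27.3).
Normal n = (Pit 101→Pit 102) × (Pit 101→Pit 103) = (-140.9, 125.8, -1891).
So ∂z/∂easting = −n_x/n_z = −0.07451 and ∂z/∂northing = −n_y/n_z = 0.06653.
Intercept c from Pit 101: 751.5 + 27.79 − 8.05 = 771.24.
At (238, 434): z = −17.7 + 28.9 + 771.24 = 782.4 m.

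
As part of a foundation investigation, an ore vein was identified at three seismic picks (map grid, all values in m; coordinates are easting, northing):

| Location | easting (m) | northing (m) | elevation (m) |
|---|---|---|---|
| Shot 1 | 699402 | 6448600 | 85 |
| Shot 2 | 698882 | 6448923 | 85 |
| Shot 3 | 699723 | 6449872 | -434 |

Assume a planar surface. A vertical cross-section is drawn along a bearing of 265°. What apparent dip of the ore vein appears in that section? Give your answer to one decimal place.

Two edge vectors: Shot 1→Shot 2 = (-520, 323, 0), Shot 1→Shot 3 = (321, 1272, -519).
Normal n = (Shot 1→Shot 2) × (Shot 1→Shot 3) = (-167637, -269880, -765123).
So ∂z/∂easting = −n_x/n_z = −0.21910 and ∂z/∂northing = −n_y/n_z = −0.35273.
Unit vector along 265° is (sin 265°, cos 265°) = (-0.9962, -0.0872).
Slope in that direction = a·(-0.9962) + b·(-0.0872) = 0.24901.
Apparent dip = arctan|0.24901| = 14.0° (true dip is 22.5°, so apparent ≤ true as expected).

14.0°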